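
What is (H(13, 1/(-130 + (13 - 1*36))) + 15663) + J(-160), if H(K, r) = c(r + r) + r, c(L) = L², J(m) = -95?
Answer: 364431163/23409 ≈ 15568.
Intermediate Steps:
H(K, r) = r + 4*r² (H(K, r) = (r + r)² + r = (2*r)² + r = 4*r² + r = r + 4*r²)
(H(13, 1/(-130 + (13 - 1*36))) + 15663) + J(-160) = ((1 + 4/(-130 + (13 - 1*36)))/(-130 + (13 - 1*36)) + 15663) - 95 = ((1 + 4/(-130 + (13 - 36)))/(-130 + (13 - 36)) + 15663) - 95 = ((1 + 4/(-130 - 23))/(-130 - 23) + 15663) - 95 = ((1 + 4/(-153))/(-153) + 15663) - 95 = (-(1 + 4*(-1/153))/153 + 15663) - 95 = (-(1 - 4/153)/153 + 15663) - 95 = (-1/153*149/153 + 15663) - 95 = (-149/23409 + 15663) - 95 = 366655018/23409 - 95 = 364431163/23409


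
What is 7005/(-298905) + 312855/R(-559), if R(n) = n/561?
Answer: -3497421010238/11139193 ≈ -3.1397e+5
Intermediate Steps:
R(n) = n/561 (R(n) = n*(1/561) = n/561)
7005/(-298905) + 312855/R(-559) = 7005/(-298905) + 312855/(((1/561)*(-559))) = 7005*(-1/298905) + 312855/(-559/561) = -467/19927 + 312855*(-561/559) = -467/19927 - 175511655/559 = -3497421010238/11139193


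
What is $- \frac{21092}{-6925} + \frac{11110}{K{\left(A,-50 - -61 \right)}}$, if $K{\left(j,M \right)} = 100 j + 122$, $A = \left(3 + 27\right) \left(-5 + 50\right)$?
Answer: $\frac{1463464987}{467859925} \approx 3.128$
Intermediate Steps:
$A = 1350$ ($A = 30 \cdot 45 = 1350$)
$K{\left(j,M \right)} = 122 + 100 j$
$- \frac{21092}{-6925} + \frac{11110}{K{\left(A,-50 - -61 \right)}} = - \frac{21092}{-6925} + \frac{11110}{122 + 100 \cdot 1350} = \left(-21092\right) \left(- \frac{1}{6925}\right) + \frac{11110}{122 + 135000} = \frac{21092}{6925} + \frac{11110}{135122} = \frac{21092}{6925} + 11110 \cdot \frac{1}{135122} = \frac{21092}{6925} + \frac{5555}{67561} = \frac{1463464987}{467859925}$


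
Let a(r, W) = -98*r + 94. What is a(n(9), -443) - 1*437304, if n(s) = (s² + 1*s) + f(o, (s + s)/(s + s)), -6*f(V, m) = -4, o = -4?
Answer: -1338286/3 ≈ -4.4610e+5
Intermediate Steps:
f(V, m) = ⅔ (f(V, m) = -⅙*(-4) = ⅔)
n(s) = ⅔ + s + s² (n(s) = (s² + 1*s) + ⅔ = (s² + s) + ⅔ = (s + s²) + ⅔ = ⅔ + s + s²)
a(r, W) = 94 - 98*r
a(n(9), -443) - 1*437304 = (94 - 98*(⅔ + 9 + 9²)) - 1*437304 = (94 - 98*(⅔ + 9 + 81)) - 437304 = (94 - 98*272/3) - 437304 = (94 - 26656/3) - 437304 = -26374/3 - 437304 = -1338286/3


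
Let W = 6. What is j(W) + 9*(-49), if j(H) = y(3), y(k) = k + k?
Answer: -435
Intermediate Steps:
y(k) = 2*k
j(H) = 6 (j(H) = 2*3 = 6)
j(W) + 9*(-49) = 6 + 9*(-49) = 6 - 441 = -435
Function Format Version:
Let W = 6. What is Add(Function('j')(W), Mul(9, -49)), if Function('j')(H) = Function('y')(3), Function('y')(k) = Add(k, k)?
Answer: -435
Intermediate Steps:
Function('y')(k) = Mul(2, k)
Function('j')(H) = 6 (Function('j')(H) = Mul(2, 3) = 6)
Add(Function('j')(W), Mul(9, -49)) = Add(6, Mul(9, -49)) = Add(6, -441) = -435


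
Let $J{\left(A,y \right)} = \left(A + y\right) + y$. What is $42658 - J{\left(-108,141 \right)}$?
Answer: $42484$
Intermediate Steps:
$J{\left(A,y \right)} = A + 2 y$
$42658 - J{\left(-108,141 \right)} = 42658 - \left(-108 + 2 \cdot 141\right) = 42658 - \left(-108 + 282\right) = 42658 - 174 = 42484$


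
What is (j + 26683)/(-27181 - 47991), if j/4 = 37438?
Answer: -176435/75172 ≈ -2.3471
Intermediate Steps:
j = 149752 (j = 4*37438 = 149752)
(j + 26683)/(-27181 - 47991) = (149752 + 26683)/(-27181 - 47991) = 176435/(-75172) = 176435*(-1/75172) = -176435/75172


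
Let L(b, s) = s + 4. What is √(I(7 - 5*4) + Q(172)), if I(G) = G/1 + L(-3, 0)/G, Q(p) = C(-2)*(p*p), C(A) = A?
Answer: I*√10001641/13 ≈ 243.27*I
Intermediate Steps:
L(b, s) = 4 + s
Q(p) = -2*p² (Q(p) = -2*p*p = -2*p²)
I(G) = G + 4/G (I(G) = G/1 + (4 + 0)/G = G*1 + 4/G = G + 4/G)
√(I(7 - 5*4) + Q(172)) = √(((7 - 5*4) + 4/(7 - 5*4)) - 2*172²) = √(((7 - 20) + 4/(7 - 20)) - 2*29584) = √((-13 + 4/(-13)) - 59168) = √((-13 + 4*(-1/13)) - 59168) = √((-13 - 4/13) - 59168) = √(-173/13 - 59168) = √(-769357/13) = I*√10001641/13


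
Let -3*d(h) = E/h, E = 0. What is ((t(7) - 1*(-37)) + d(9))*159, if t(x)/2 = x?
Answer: 8109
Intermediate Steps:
t(x) = 2*x
d(h) = 0 (d(h) = -0/h = -1/3*0 = 0)
((t(7) - 1*(-37)) + d(9))*159 = ((2*7 - 1*(-37)) + 0)*159 = ((14 + 37) + 0)*159 = (51 + 0)*159 = 51*159 = 8109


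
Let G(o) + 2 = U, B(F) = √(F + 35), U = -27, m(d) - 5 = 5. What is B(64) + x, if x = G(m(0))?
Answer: -29 + 3*√11 ≈ -19.050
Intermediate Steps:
m(d) = 10 (m(d) = 5 + 5 = 10)
B(F) = √(35 + F)
G(o) = -29 (G(o) = -2 - 27 = -29)
x = -29
B(64) + x = √(35 + 64) - 29 = √99 - 29 = 3*√11 - 29 = -29 + 3*√11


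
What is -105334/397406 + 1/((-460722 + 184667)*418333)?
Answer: -6082138753760808/22946801920539445 ≈ -0.26505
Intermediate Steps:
-105334/397406 + 1/((-460722 + 184667)*418333) = -105334*1/397406 + (1/418333)/(-276055) = -52667/198703 - 1/276055*1/418333 = -52667/198703 - 1/115482916315 = -6082138753760808/22946801920539445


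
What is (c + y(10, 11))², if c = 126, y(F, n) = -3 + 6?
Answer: 16641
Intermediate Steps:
y(F, n) = 3
(c + y(10, 11))² = (126 + 3)² = 129² = 16641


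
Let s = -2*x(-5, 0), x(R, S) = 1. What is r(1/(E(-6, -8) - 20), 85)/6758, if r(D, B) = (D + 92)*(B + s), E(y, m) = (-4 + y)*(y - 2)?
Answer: 458243/405480 ≈ 1.1301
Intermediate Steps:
s = -2 (s = -2*1 = -2)
E(y, m) = (-4 + y)*(-2 + y)
r(D, B) = (-2 + B)*(92 + D) (r(D, B) = (D + 92)*(B - 2) = (92 + D)*(-2 + B) = (-2 + B)*(92 + D))
r(1/(E(-6, -8) - 20), 85)/6758 = (-184 - 2/((8 + (-6)² - 6*(-6)) - 20) + 92*85 + 85/((8 + (-6)² - 6*(-6)) - 20))/6758 = (-184 - 2/((8 + 36 + 36) - 20) + 7820 + 85/((8 + 36 + 36) - 20))*(1/6758) = (-184 - 2/(80 - 20) + 7820 + 85/(80 - 20))*(1/6758) = (-184 - 2/60 + 7820 + 85/60)*(1/6758) = (-184 - 2*1/60 + 7820 + 85*(1/60))*(1/6758) = (-184 - 1/30 + 7820 + 17/12)*(1/6758) = (458243/60)*(1/6758) = 458243/405480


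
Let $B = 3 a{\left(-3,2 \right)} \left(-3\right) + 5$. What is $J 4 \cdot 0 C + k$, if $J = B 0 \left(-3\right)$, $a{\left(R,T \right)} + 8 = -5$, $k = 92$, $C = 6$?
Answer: $92$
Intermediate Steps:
$a{\left(R,T \right)} = -13$ ($a{\left(R,T \right)} = -8 - 5 = -13$)
$B = 122$ ($B = 3 \left(-13\right) \left(-3\right) + 5 = \left(-39\right) \left(-3\right) + 5 = 117 + 5 = 122$)
$J = 0$ ($J = 122 \cdot 0 \left(-3\right) = 122 \cdot 0 = 0$)
$J 4 \cdot 0 C + k = 0 \cdot 4 \cdot 0 \cdot 6 + 92 = 0 \cdot 0 \cdot 6 + 92 = 0 \cdot 0 + 92 = 0 + 92 = 92$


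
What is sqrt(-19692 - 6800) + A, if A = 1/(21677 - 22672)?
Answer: -1/995 + 2*I*sqrt(6623) ≈ -0.001005 + 162.76*I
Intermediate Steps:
A = -1/995 (A = 1/(-995) = -1/995 ≈ -0.0010050)
sqrt(-19692 - 6800) + A = sqrt(-19692 - 6800) - 1/995 = sqrt(-26492) - 1/995 = 2*I*sqrt(6623) - 1/995 = -1/995 + 2*I*sqrt(6623)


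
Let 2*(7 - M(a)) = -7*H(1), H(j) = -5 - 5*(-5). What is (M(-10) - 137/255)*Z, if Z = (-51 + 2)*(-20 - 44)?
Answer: 61145728/255 ≈ 2.3979e+5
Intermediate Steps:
H(j) = 20 (H(j) = -5 + 25 = 20)
Z = 3136 (Z = -49*(-64) = 3136)
M(a) = 77 (M(a) = 7 - (-7)*20/2 = 7 - ½*(-140) = 7 + 70 = 77)
(M(-10) - 137/255)*Z = (77 - 137/255)*3136 = (19498/255)*3136 = 61145728/255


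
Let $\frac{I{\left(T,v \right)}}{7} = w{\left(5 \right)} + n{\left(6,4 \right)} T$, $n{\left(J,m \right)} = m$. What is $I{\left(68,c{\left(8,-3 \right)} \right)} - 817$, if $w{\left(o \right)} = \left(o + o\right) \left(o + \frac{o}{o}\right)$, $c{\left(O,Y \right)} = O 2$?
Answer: $1507$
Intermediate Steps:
$c{\left(O,Y \right)} = 2 O$
$w{\left(o \right)} = 2 o \left(1 + o\right)$ ($w{\left(o \right)} = 2 o \left(o + 1\right) = 2 o \left(1 + o\right)$)
$I{\left(T,v \right)} = 420 + 28 T$ ($I{\left(T,v \right)} = 7 \left(2 \cdot 5 \left(1 + 5\right) + 4 T\right) = 7 \left(2 \cdot 5 \cdot 6 + 4 T\right) = 7 \left(60 + 4 T\right) = 420 + 28 T$)
$I{\left(68,c{\left(8,-3 \right)} \right)} - 817 = \left(420 + 28 \cdot 68\right) - 817 = \left(420 + 1904\right) - 817 = 2324 - 817 = 1507$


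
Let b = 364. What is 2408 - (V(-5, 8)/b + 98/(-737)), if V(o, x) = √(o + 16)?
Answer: 1774794/737 - √11/364 ≈ 2408.1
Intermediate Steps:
V(o, x) = √(16 + o)
2408 - (V(-5, 8)/b + 98/(-737)) = 2408 - (√(16 - 5)/364 + 98/(-737)) = 2408 - (√11*(1/364) + 98*(-1/737)) = 2408 - (√11/364 - 98/737) = 2408 - (-98/737 + √11/364) = 2408 + (98/737 - √11/364) = 1774794/737 - √11/364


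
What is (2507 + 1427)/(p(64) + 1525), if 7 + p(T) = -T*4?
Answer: 1967/631 ≈ 3.1173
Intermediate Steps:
p(T) = -7 - 4*T (p(T) = -7 - T*4 = -7 - 4*T)
(2507 + 1427)/(p(64) + 1525) = (2507 + 1427)/((-7 - 4*64) + 1525) = 3934/((-7 - 256) + 1525) = 3934/(-263 + 1525) = 3934/1262 = 3934*(1/1262) = 1967/631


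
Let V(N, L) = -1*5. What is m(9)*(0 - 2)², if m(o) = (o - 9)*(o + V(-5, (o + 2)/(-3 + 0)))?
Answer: 0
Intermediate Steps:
V(N, L) = -5
m(o) = (-9 + o)*(-5 + o) (m(o) = (o - 9)*(o - 5) = (-9 + o)*(-5 + o))
m(9)*(0 - 2)² = (45 + 9² - 14*9)*(0 - 2)² = (45 + 81 - 126)*(-2)² = 0*4 = 0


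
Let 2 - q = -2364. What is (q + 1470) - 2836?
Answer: 1000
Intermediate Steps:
q = 2366 (q = 2 - 1*(-2364) = 2 + 2364 = 2366)
(q + 1470) - 2836 = (2366 + 1470) - 2836 = 3836 - 2836 = 1000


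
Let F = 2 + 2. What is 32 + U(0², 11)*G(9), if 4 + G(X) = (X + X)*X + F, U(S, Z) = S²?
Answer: 32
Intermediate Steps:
F = 4
G(X) = 2*X² (G(X) = -4 + ((X + X)*X + 4) = -4 + ((2*X)*X + 4) = -4 + (2*X² + 4) = -4 + (4 + 2*X²) = 2*X²)
32 + U(0², 11)*G(9) = 32 + (0²)²*(2*9²) = 32 + 0²*(2*81) = 32 + 0*162 = 32 + 0 = 32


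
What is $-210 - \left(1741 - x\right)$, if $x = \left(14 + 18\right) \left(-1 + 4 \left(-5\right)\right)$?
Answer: $-2623$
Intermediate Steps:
$x = -672$ ($x = 32 \left(-1 - 20\right) = 32 \left(-21\right) = -672$)
$-210 - \left(1741 - x\right) = -210 - \left(1741 - -672\right) = -210 - \left(1741 + 672\right) = -210 - 2413 = -2623$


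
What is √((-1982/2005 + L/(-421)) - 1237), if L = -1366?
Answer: I*√879771371203085/844105 ≈ 35.139*I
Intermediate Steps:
√((-1982/2005 + L/(-421)) - 1237) = √((-1982/2005 - 1366/(-421)) - 1237) = √((-1982*1/2005 - 1366*(-1/421)) - 1237) = √((-1982/2005 + 1366/421) - 1237) = √(1904408/844105 - 1237) = √(-1042253477/844105) = I*√879771371203085/844105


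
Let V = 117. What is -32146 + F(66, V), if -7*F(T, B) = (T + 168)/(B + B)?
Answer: -225023/7 ≈ -32146.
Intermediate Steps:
F(T, B) = -(168 + T)/(14*B) (F(T, B) = -(T + 168)/(7*(B + B)) = -(168 + T)/(7*(2*B)) = -(168 + T)*1/(2*B)/7 = -(168 + T)/(14*B))
-32146 + F(66, V) = -32146 + (1/14)*(-168 - 1*66)/117 = -32146 + (1/14)*(1/117)*(-168 - 66) = -32146 + (1/14)*(1/117)*(-234) = -32146 - 1/7 = -225023/7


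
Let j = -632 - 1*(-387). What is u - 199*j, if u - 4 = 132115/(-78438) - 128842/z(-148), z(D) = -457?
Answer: 1757868940235/35846166 ≈ 49039.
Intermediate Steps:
j = -245 (j = -632 + 387 = -245)
u = 10189116905/35846166 (u = 4 + (132115/(-78438) - 128842/(-457)) = 4 + (132115*(-1/78438) - 128842*(-1/457)) = 4 + (-132115/78438 + 128842/457) = 4 + 10045732241/35846166 = 10189116905/35846166 ≈ 284.25)
u - 199*j = 10189116905/35846166 - 199*(-245) = 10189116905/35846166 + 48755 = 1757868940235/35846166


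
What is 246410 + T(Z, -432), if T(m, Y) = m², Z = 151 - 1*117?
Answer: 247566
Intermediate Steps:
Z = 34 (Z = 151 - 117 = 34)
246410 + T(Z, -432) = 246410 + 34² = 246410 + 1156 = 247566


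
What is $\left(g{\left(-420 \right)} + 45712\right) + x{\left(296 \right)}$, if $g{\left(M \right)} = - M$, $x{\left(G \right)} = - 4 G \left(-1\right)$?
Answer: $47316$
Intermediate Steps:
$x{\left(G \right)} = 4 G$
$\left(g{\left(-420 \right)} + 45712\right) + x{\left(296 \right)} = \left(\left(-1\right) \left(-420\right) + 45712\right) + 4 \cdot 296 = \left(420 + 45712\right) + 1184 = 46132 + 1184 = 47316$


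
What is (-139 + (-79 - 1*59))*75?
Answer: -20775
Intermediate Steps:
(-139 + (-79 - 1*59))*75 = (-139 + (-79 - 59))*75 = (-139 - 138)*75 = -277*75 = -20775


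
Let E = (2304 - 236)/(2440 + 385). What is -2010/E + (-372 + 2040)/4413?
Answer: -4175777971/1521014 ≈ -2745.4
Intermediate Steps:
E = 2068/2825 ≈ 0.73204
-2010/E + (-372 + 2040)/4413 = -2010/2068/2825 + (-372 + 2040)/4413 = -2010*2825/2068 + 1668*(1/4413) = -2839125/1034 + 556/1471 = -4175777971/1521014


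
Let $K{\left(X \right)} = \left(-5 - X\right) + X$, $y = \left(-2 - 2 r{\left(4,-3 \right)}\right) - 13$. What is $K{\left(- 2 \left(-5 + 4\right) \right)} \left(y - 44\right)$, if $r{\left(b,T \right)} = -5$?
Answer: $245$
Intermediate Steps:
$y = -5$ ($y = \left(-2 - -10\right) - 13 = \left(-2 + 10\right) - 13 = 8 - 13 = -5$)
$K{\left(X \right)} = -5$
$K{\left(- 2 \left(-5 + 4\right) \right)} \left(y - 44\right) = - 5 \left(-5 - 44\right) = \left(-5\right) \left(-49\right) = 245$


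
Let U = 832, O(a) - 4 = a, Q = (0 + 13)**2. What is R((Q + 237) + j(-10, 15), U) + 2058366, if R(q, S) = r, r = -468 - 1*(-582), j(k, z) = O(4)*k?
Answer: 2058480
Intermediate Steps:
Q = 169 (Q = 13**2 = 169)
O(a) = 4 + a
j(k, z) = 8*k (j(k, z) = (4 + 4)*k = 8*k)
r = 114 (r = -468 + 582 = 114)
R(q, S) = 114
R((Q + 237) + j(-10, 15), U) + 2058366 = 114 + 2058366 = 2058480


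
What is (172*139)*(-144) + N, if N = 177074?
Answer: -3265678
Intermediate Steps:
(172*139)*(-144) + N = (172*139)*(-144) + 177074 = 23908*(-144) + 177074 = -3442752 + 177074 = -3265678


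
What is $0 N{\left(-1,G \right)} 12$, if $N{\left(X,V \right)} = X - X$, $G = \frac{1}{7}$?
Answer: $0$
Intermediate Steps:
$G = \frac{1}{7} \approx 0.14286$
$N{\left(X,V \right)} = 0$
$0 N{\left(-1,G \right)} 12 = 0 \cdot 0 \cdot 12 = 0 \cdot 12 = 0$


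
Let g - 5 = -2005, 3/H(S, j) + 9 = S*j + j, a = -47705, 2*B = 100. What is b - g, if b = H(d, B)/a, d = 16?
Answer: 80239809997/40119905 ≈ 2000.0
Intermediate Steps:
B = 50 (B = (½)*100 = 50)
H(S, j) = 3/(-9 + j + S*j) (H(S, j) = 3/(-9 + (S*j + j)) = 3/(-9 + (j + S*j)) = 3/(-9 + j + S*j))
b = -3/40119905 (b = (3/(-9 + 50 + 16*50))/(-47705) = (3/(-9 + 50 + 800))*(-1/47705) = (3/841)*(-1/47705) = -3/40119905 ≈ -7.4776e-8)
g = -2000 (g = 5 - 2005 = -2000)
b - g = -3/40119905 - 1*(-2000) = -3/40119905 + 2000 = 80239809997/40119905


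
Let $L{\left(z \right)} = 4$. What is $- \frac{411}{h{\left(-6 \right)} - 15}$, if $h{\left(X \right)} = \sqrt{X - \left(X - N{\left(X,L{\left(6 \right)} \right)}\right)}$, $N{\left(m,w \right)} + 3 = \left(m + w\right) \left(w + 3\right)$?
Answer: $\frac{6165}{242} + \frac{411 i \sqrt{17}}{242} \approx 25.475 + 7.0025 i$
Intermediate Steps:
$N{\left(m,w \right)} = -3 + \left(3 + w\right) \left(m + w\right)$ ($N{\left(m,w \right)} = -3 + \left(m + w\right) \left(w + 3\right) = -3 + \left(m + w\right) \left(3 + w\right) = -3 + \left(3 + w\right) \left(m + w\right)$)
$h{\left(X \right)} = \sqrt{25 + 7 X}$ ($h{\left(X \right)} = \sqrt{X - \left(-25 - 2 X - X 4\right)} = \sqrt{X + \left(\left(-3 + 16 + 3 X + 12 + 4 X\right) - X\right)} = \sqrt{X + \left(\left(25 + 7 X\right) - X\right)} = \sqrt{X + \left(25 + 6 X\right)} = \sqrt{25 + 7 X}$)
$- \frac{411}{h{\left(-6 \right)} - 15} = - \frac{411}{\sqrt{25 + 7 \left(-6\right)} - 15} = - \frac{411}{\sqrt{25 - 42} - 15} = - \frac{411}{\sqrt{-17} - 15} = - \frac{411}{i \sqrt{17} - 15} = - \frac{411}{-15 + i \sqrt{17}}$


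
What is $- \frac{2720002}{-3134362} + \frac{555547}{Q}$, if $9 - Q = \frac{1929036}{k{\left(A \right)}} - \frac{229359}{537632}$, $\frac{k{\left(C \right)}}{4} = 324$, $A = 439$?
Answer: $- \frac{12609106449854152493}{33646830620488855} \approx -374.75$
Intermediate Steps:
$k{\left(C \right)} = 1296$ ($k{\left(C \right)} = 4 \cdot 324 = 1296$)
$Q = - \frac{21469651955}{14516064}$ ($Q = 9 - \left(\frac{1929036}{1296} - \frac{229359}{537632}\right) = 9 - \left(1929036 \cdot \frac{1}{1296} - \frac{229359}{537632}\right) = 9 - \left(\frac{160753}{108} - \frac{229359}{537632}\right) = 9 - \frac{21600296531}{14516064} = - \frac{21469651955}{14516064} \approx -1479.0$)
$- \frac{2720002}{-3134362} + \frac{555547}{Q} = - \frac{2720002}{-3134362} + \frac{555547}{- \frac{21469651955}{14516064}} = \left(-2720002\right) \left(- \frac{1}{3134362}\right) + 555547 \left(- \frac{14516064}{21469651955}\right) = \frac{1360001}{1567181} - \frac{8064355807008}{21469651955} = - \frac{12609106449854152493}{33646830620488855}$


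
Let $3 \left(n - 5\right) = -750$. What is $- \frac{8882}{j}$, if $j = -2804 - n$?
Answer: $\frac{8882}{2559} \approx 3.4709$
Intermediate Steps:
$n = -245$ ($n = 5 + \frac{1}{3} \left(-750\right) = 5 - 250 = -245$)
$j = -2559$ ($j = -2804 - -245 = -2804 + 245 = -2559$)
$- \frac{8882}{j} = - \frac{8882}{-2559} = \left(-8882\right) \left(- \frac{1}{2559}\right) = \frac{8882}{2559}$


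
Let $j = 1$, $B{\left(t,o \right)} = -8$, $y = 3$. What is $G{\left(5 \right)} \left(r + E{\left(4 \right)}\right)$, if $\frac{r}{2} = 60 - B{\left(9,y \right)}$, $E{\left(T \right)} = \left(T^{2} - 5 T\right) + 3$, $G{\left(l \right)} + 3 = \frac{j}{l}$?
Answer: $-378$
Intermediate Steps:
$G{\left(l \right)} = -3 + \frac{1}{l}$ ($G{\left(l \right)} = -3 + 1 \frac{1}{l} = -3 + \frac{1}{l}$)
$E{\left(T \right)} = 3 + T^{2} - 5 T$
$r = 136$ ($r = 2 \left(60 - -8\right) = 2 \left(60 + 8\right) = 2 \cdot 68 = 136$)
$G{\left(5 \right)} \left(r + E{\left(4 \right)}\right) = \left(-3 + \frac{1}{5}\right) \left(136 + \left(3 + 4^{2} - 20\right)\right) = \left(-3 + \frac{1}{5}\right) \left(136 + \left(3 + 16 - 20\right)\right) = - \frac{14 \left(136 - 1\right)}{5} = \left(- \frac{14}{5}\right) 135 = -378$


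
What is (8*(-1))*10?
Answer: -80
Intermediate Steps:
(8*(-1))*10 = -8*10 = -80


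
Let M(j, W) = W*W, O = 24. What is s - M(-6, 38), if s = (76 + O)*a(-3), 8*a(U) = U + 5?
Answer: -1419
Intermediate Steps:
a(U) = 5/8 + U/8 (a(U) = (U + 5)/8 = (5 + U)/8 = 5/8 + U/8)
M(j, W) = W**2
s = 25 (s = (76 + 24)*(5/8 + (1/8)*(-3)) = 100*(5/8 - 3/8) = 100*(1/4) = 25)
s - M(-6, 38) = 25 - 1*38**2 = 25 - 1*1444 = 25 - 1444 = -1419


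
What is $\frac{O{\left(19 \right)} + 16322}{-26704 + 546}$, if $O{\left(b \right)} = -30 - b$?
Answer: $- \frac{16273}{26158} \approx -0.6221$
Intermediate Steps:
$\frac{O{\left(19 \right)} + 16322}{-26704 + 546} = \frac{\left(-30 - 19\right) + 16322}{-26704 + 546} = \frac{\left(-30 - 19\right) + 16322}{-26158} = \left(-49 + 16322\right) \left(- \frac{1}{26158}\right) = 16273 \left(- \frac{1}{26158}\right) = - \frac{16273}{26158}$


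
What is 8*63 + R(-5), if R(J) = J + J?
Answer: 494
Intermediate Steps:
R(J) = 2*J
8*63 + R(-5) = 8*63 + 2*(-5) = 504 - 10 = 494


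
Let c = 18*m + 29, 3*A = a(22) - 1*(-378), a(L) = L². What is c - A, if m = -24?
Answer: -2071/3 ≈ -690.33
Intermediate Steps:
A = 862/3 (A = (22² - 1*(-378))/3 = (484 + 378)/3 = (⅓)*862 = 862/3 ≈ 287.33)
c = -403 (c = 18*(-24) + 29 = -432 + 29 = -403)
c - A = -403 - 1*862/3 = -403 - 862/3 = -2071/3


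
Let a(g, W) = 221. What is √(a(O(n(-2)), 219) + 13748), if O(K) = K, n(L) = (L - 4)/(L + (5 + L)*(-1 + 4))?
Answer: √13969 ≈ 118.19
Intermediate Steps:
n(L) = (-4 + L)/(15 + 4*L) (n(L) = (-4 + L)/(L + (5 + L)*3) = (-4 + L)/(L + (15 + 3*L)) = (-4 + L)/(15 + 4*L))
√(a(O(n(-2)), 219) + 13748) = √(221 + 13748) = √13969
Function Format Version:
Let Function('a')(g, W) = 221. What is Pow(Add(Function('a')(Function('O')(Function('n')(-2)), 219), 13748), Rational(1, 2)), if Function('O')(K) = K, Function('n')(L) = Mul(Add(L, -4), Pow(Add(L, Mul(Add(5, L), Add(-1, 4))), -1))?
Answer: Pow(13969, Rational(1, 2)) ≈ 118.19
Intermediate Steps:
Function('n')(L) = Mul(Pow(Add(15, Mul(4, L)), -1), Add(-4, L)) (Function('n')(L) = Mul(Add(-4, L), Pow(Add(L, Mul(Add(5, L), 3)), -1)) = Mul(Add(-4, L), Pow(Add(L, Add(15, Mul(3, L))), -1)) = Mul(Add(-4, L), Pow(Add(15, Mul(4, L)), -1)) = Mul(Pow(Add(15, Mul(4, L)), -1), Add(-4, L)))
Pow(Add(Function('a')(Function('O')(Function('n')(-2)), 219), 13748), Rational(1, 2)) = Pow(Add(221, 13748), Rational(1, 2)) = Pow(13969, Rational(1, 2))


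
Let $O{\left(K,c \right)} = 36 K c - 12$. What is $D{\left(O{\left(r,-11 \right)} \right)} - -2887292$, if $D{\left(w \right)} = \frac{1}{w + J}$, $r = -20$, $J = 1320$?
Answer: $\frac{26643930577}{9228} \approx 2.8873 \cdot 10^{6}$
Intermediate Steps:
$O{\left(K,c \right)} = -12 + 36 K c$ ($O{\left(K,c \right)} = 36 K c - 12 = -12 + 36 K c$)
$D{\left(w \right)} = \frac{1}{1320 + w}$ ($D{\left(w \right)} = \frac{1}{w + 1320} = \frac{1}{1320 + w}$)
$D{\left(O{\left(r,-11 \right)} \right)} - -2887292 = \frac{1}{1320 - \left(12 + 720 \left(-11\right)\right)} - -2887292 = \frac{1}{1320 + \left(-12 + 7920\right)} + 2887292 = \frac{1}{1320 + 7908} + 2887292 = \frac{1}{9228} + 2887292 = \frac{26643930577}{9228}$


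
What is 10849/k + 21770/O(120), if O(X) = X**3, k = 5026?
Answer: 942824401/434246400 ≈ 2.1712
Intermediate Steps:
10849/k + 21770/O(120) = 10849/5026 + 21770/(120**3) = 10849*(1/5026) + 21770/1728000 = 10849/5026 + 21770*(1/1728000) = 10849/5026 + 2177/172800 = 942824401/434246400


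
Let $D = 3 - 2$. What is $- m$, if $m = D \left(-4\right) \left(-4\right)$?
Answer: $-16$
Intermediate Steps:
$D = 1$
$m = 16$ ($m = 1 \left(-4\right) \left(-4\right) = \left(-4\right) \left(-4\right) = 16$)
$- m = \left(-1\right) 16 = -16$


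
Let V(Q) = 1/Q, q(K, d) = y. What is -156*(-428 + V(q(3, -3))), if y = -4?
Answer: 66807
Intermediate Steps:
q(K, d) = -4
-156*(-428 + V(q(3, -3))) = -156*(-428 + 1/(-4)) = -156*(-428 - ¼) = -156*(-1713/4) = 66807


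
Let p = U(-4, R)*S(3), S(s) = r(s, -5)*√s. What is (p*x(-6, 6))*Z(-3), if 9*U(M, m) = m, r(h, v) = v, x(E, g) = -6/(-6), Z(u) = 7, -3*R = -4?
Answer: -140*√3/27 ≈ -8.9810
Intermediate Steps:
R = 4/3 (R = -⅓*(-4) = 4/3 ≈ 1.3333)
x(E, g) = 1 (x(E, g) = -6*(-⅙) = 1)
U(M, m) = m/9
S(s) = -5*√s
p = -20*√3/27 (p = ((⅑)*(4/3))*(-5*√3) = 4*(-5*√3)/27 = -20*√3/27 ≈ -1.2830)
(p*x(-6, 6))*Z(-3) = (-20*√3/27*1)*7 = -20*√3/27*7 = -140*√3/27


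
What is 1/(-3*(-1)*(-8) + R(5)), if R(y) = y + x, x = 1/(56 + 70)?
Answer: -126/2393 ≈ -0.052654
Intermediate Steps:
x = 1/126 ≈ 0.0079365
R(y) = 1/126 + y (R(y) = y + 1/126 = 1/126 + y)
1/(-3*(-1)*(-8) + R(5)) = 1/(-3*(-1)*(-8) + (1/126 + 5)) = 1/(3*(-8) + 631/126) = 1/(-24 + 631/126) = 1/(-2393/126) = -126/2393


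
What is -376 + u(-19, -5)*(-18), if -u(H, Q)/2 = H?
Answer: -1060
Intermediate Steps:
u(H, Q) = -2*H
-376 + u(-19, -5)*(-18) = -376 - 2*(-19)*(-18) = -376 + 38*(-18) = -376 - 684 = -1060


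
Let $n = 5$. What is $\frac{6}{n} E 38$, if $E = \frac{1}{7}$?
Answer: $\frac{228}{35} \approx 6.5143$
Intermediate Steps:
$E = \frac{1}{7} \approx 0.14286$
$\frac{6}{n} E 38 = \frac{6}{5} \cdot \frac{1}{7} \cdot 38 = \frac{6}{35} \cdot 38 = \frac{228}{35}$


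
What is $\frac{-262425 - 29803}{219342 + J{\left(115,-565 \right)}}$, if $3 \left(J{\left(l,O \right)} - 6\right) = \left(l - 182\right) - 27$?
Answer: $- \frac{438342}{328975} \approx -1.3324$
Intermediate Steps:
$J{\left(l,O \right)} = - \frac{191}{3} + \frac{l}{3}$ ($J{\left(l,O \right)} = 6 + \frac{\left(l - 182\right) - 27}{3} = 6 + \frac{\left(-182 + l\right) - 27}{3} = 6 + \frac{-209 + l}{3} = 6 + \left(- \frac{209}{3} + \frac{l}{3}\right) = - \frac{191}{3} + \frac{l}{3}$)
$\frac{-262425 - 29803}{219342 + J{\left(115,-565 \right)}} = \frac{-262425 - 29803}{219342 + \left(- \frac{191}{3} + \frac{1}{3} \cdot 115\right)} = - \frac{292228}{219342 + \left(- \frac{191}{3} + \frac{115}{3}\right)} = - \frac{292228}{219342 - \frac{76}{3}} = - \frac{292228}{\frac{657950}{3}} = \left(-292228\right) \frac{3}{657950} = - \frac{438342}{328975}$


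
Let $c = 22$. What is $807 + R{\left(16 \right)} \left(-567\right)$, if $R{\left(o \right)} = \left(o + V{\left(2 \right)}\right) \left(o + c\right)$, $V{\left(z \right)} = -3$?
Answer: $-279291$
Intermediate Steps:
$R{\left(o \right)} = \left(-3 + o\right) \left(22 + o\right)$ ($R{\left(o \right)} = \left(o - 3\right) \left(o + 22\right) = \left(-3 + o\right) \left(22 + o\right)$)
$807 + R{\left(16 \right)} \left(-567\right) = 807 + \left(-66 + 16^{2} + 19 \cdot 16\right) \left(-567\right) = 807 + \left(-66 + 256 + 304\right) \left(-567\right) = 807 + 494 \left(-567\right) = 807 - 280098 = -279291$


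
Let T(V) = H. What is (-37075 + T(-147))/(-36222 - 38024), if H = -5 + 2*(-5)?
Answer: 18545/37123 ≈ 0.49956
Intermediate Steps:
H = -15 (H = -5 - 10 = -15)
T(V) = -15
(-37075 + T(-147))/(-36222 - 38024) = (-37075 - 15)/(-36222 - 38024) = -37090/(-74246) = -37090*(-1/74246) = 18545/37123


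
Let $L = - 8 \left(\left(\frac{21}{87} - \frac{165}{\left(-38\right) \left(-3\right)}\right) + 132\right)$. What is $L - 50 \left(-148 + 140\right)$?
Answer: $- \frac{356140}{551} \approx -646.35$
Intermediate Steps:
$L = - \frac{576540}{551}$ ($L = - 8 \left(\left(21 \cdot \frac{1}{87} - \frac{165}{114}\right) + 132\right) = - 8 \left(\left(\frac{7}{29} - \frac{55}{38}\right) + 132\right) = - 8 \left(- \frac{1329}{1102} + 132\right) = \left(-8\right) \frac{144135}{1102} = - \frac{576540}{551} \approx -1046.4$)
$L - 50 \left(-148 + 140\right) = - \frac{576540}{551} - 50 \left(-148 + 140\right) = - \frac{576540}{551} - -400 = - \frac{576540}{551} + 400 = - \frac{356140}{551}$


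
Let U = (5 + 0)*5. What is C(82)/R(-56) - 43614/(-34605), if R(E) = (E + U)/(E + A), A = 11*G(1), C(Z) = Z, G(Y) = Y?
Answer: 14338276/119195 ≈ 120.29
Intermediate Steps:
U = 25 (U = 5*5 = 25)
A = 11 (A = 11*1 = 11)
R(E) = (25 + E)/(11 + E) (R(E) = (E + 25)/(E + 11) = (25 + E)/(11 + E))
C(82)/R(-56) - 43614/(-34605) = 82/(((25 - 56)/(11 - 56))) - 43614/(-34605) = 82/((-31/(-45))) - 43614*(-1/34605) = 82/((-1/45*(-31))) + 4846/3845 = 82/(31/45) + 4846/3845 = 82*(45/31) + 4846/3845 = 3690/31 + 4846/3845 = 14338276/119195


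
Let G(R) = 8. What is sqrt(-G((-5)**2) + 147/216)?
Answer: I*sqrt(1054)/12 ≈ 2.7054*I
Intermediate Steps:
sqrt(-G((-5)**2) + 147/216) = sqrt(-1*8 + 147/216) = sqrt(-8 + 147*(1/216)) = sqrt(-8 + 49/72) = sqrt(-527/72) = I*sqrt(1054)/12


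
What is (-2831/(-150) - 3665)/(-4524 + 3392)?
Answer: 546919/169800 ≈ 3.2210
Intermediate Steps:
(-2831/(-150) - 3665)/(-4524 + 3392) = (-2831*(-1/150) - 3665)/(-1132) = (2831/150 - 3665)*(-1/1132) = -546919/150*(-1/1132) = 546919/169800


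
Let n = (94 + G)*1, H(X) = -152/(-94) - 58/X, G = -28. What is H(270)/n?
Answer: 8897/418770 ≈ 0.021246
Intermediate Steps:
H(X) = 76/47 - 58/X (H(X) = -152*(-1/94) - 58/X = 76/47 - 58/X)
n = 66 (n = (94 - 28)*1 = 66*1 = 66)
H(270)/n = (76/47 - 58/270)/66 = (76/47 - 58*1/270)*(1/66) = (76/47 - 29/135)*(1/66) = (8897/6345)*(1/66) = 8897/418770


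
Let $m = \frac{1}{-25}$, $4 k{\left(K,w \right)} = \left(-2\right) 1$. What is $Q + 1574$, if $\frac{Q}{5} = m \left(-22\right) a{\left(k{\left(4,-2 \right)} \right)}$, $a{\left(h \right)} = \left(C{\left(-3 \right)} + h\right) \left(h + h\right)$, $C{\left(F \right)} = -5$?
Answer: $\frac{7991}{5} \approx 1598.2$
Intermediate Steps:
$k{\left(K,w \right)} = - \frac{1}{2}$ ($k{\left(K,w \right)} = \frac{\left(-2\right) 1}{4} = \frac{1}{4} \left(-2\right) = - \frac{1}{2}$)
$m = - \frac{1}{25} \approx -0.04$
$a{\left(h \right)} = 2 h \left(-5 + h\right)$ ($a{\left(h \right)} = \left(-5 + h\right) \left(h + h\right) = \left(-5 + h\right) 2 h = 2 h \left(-5 + h\right)$)
$Q = \frac{121}{5}$ ($Q = 5 \left(- \frac{1}{25}\right) \left(-22\right) 2 \left(- \frac{1}{2}\right) \left(-5 - \frac{1}{2}\right) = 5 \frac{22 \cdot 2 \left(- \frac{1}{2}\right) \left(- \frac{11}{2}\right)}{25} = 5 \cdot \frac{22}{25} \cdot \frac{11}{2} = 5 \cdot \frac{121}{25} = \frac{121}{5} \approx 24.2$)
$Q + 1574 = \frac{121}{5} + 1574 = \frac{7991}{5}$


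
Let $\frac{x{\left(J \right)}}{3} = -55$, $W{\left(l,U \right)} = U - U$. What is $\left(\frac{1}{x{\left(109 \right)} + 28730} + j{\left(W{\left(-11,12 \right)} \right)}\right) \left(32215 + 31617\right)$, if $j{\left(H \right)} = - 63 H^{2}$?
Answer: $\frac{63832}{28565} \approx 2.2346$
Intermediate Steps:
$W{\left(l,U \right)} = 0$
$x{\left(J \right)} = -165$ ($x{\left(J \right)} = 3 \left(-55\right) = -165$)
$\left(\frac{1}{x{\left(109 \right)} + 28730} + j{\left(W{\left(-11,12 \right)} \right)}\right) \left(32215 + 31617\right) = \left(\frac{1}{-165 + 28730} - 63 \cdot 0^{2}\right) \left(32215 + 31617\right) = \left(\frac{1}{28565} - 0\right) 63832 = \left(\frac{1}{28565} + 0\right) 63832 = \frac{1}{28565} \cdot 63832 = \frac{63832}{28565}$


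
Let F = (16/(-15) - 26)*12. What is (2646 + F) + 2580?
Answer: 24506/5 ≈ 4901.2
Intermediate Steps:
F = -1624/5 (F = (16*(-1/15) - 26)*12 = (-16/15 - 26)*12 = -406/15*12 = -1624/5 ≈ -324.80)
(2646 + F) + 2580 = (2646 - 1624/5) + 2580 = 11606/5 + 2580 = 24506/5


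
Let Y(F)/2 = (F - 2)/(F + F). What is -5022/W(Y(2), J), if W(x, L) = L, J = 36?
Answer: -279/2 ≈ -139.50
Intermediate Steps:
Y(F) = (-2 + F)/F (Y(F) = 2*((F - 2)/(F + F)) = 2*((-2 + F)/((2*F))) = 2*((-2 + F)*(1/(2*F))) = 2*((-2 + F)/(2*F)) = (-2 + F)/F)
-5022/W(Y(2), J) = -5022/36 = -5022*1/36 = -279/2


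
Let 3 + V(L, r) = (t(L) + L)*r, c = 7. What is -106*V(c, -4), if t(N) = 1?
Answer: 3710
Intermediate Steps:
V(L, r) = -3 + r*(1 + L) (V(L, r) = -3 + (1 + L)*r = -3 + r*(1 + L))
-106*V(c, -4) = -106*(-3 - 4 + 7*(-4)) = -106*(-3 - 4 - 28) = -106*(-35) = 3710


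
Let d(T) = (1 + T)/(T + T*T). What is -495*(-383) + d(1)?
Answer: 189586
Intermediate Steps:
d(T) = (1 + T)/(T + T²)
-495*(-383) + d(1) = -495*(-383) + 1/1 = 189585 + 1 = 189586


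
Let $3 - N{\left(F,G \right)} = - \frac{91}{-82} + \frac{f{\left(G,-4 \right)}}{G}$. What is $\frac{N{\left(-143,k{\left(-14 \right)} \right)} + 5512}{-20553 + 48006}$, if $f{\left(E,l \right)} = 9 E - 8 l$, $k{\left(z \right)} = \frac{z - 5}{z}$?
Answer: $\frac{8539883}{42771774} \approx 0.19966$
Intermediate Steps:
$k{\left(z \right)} = \frac{-5 + z}{z}$
$f{\left(E,l \right)} = - 8 l + 9 E$
$N{\left(F,G \right)} = \frac{155}{82} - \frac{32 + 9 G}{G}$ ($N{\left(F,G \right)} = 3 - \left(- \frac{91}{-82} + \frac{\left(-8\right) \left(-4\right) + 9 G}{G}\right) = 3 - \left(\left(-91\right) \left(- \frac{1}{82}\right) + \frac{32 + 9 G}{G}\right) = 3 - \left(\frac{91}{82} + \frac{32 + 9 G}{G}\right) = \frac{155}{82} - \frac{32 + 9 G}{G}$)
$\frac{N{\left(-143,k{\left(-14 \right)} \right)} + 5512}{-20553 + 48006} = \frac{\left(- \frac{583}{82} - \frac{32}{\frac{1}{-14} \left(-5 - 14\right)}\right) + 5512}{-20553 + 48006} = \frac{\left(- \frac{583}{82} - \frac{32}{\left(- \frac{1}{14}\right) \left(-19\right)}\right) + 5512}{27453} = \left(\left(- \frac{583}{82} - \frac{32}{\frac{19}{14}}\right) + 5512\right) \frac{1}{27453} = \left(\left(- \frac{583}{82} - \frac{448}{19}\right) + 5512\right) \frac{1}{27453} = \left(- \frac{47813}{1558} + 5512\right) \frac{1}{27453} = \frac{8539883}{1558} \cdot \frac{1}{27453} = \frac{8539883}{42771774}$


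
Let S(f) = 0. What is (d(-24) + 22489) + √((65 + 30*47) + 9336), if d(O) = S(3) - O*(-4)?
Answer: 22393 + √10811 ≈ 22497.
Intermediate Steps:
d(O) = 4*O (d(O) = 0 - O*(-4) = 0 - (-4)*O = 0 + 4*O = 4*O)
(d(-24) + 22489) + √((65 + 30*47) + 9336) = (4*(-24) + 22489) + √((65 + 30*47) + 9336) = (-96 + 22489) + √((65 + 1410) + 9336) = 22393 + √(1475 + 9336) = 22393 + √10811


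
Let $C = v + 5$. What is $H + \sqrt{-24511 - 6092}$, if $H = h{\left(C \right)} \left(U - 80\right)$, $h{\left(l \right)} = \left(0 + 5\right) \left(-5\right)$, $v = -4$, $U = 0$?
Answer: $2000 + 101 i \sqrt{3} \approx 2000.0 + 174.94 i$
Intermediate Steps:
$C = 1$ ($C = -4 + 5 = 1$)
$h{\left(l \right)} = -25$ ($h{\left(l \right)} = 5 \left(-5\right) = -25$)
$H = 2000$ ($H = - 25 \left(0 - 80\right) = \left(-25\right) \left(-80\right) = 2000$)
$H + \sqrt{-24511 - 6092} = 2000 + \sqrt{-24511 - 6092} = 2000 + \sqrt{-30603} = 2000 + 101 i \sqrt{3}$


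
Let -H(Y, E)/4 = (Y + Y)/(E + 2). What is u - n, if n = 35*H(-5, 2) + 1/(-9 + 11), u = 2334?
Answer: 3967/2 ≈ 1983.5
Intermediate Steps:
H(Y, E) = -8*Y/(2 + E) (H(Y, E) = -4*(Y + Y)/(E + 2) = -4*2*Y/(2 + E) = -8*Y/(2 + E))
n = 701/2 (n = 35*(-8*(-5)/(2 + 2)) + 1/(-9 + 11) = 35*(-8*(-5)/4) + 1/2 = 35*(-8*(-5)*¼) + ½ = 35*10 + ½ = 350 + ½ = 701/2 ≈ 350.50)
u - n = 2334 - 1*701/2 = 2334 - 701/2 = 3967/2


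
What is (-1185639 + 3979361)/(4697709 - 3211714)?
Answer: 2793722/1485995 ≈ 1.8800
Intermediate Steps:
(-1185639 + 3979361)/(4697709 - 3211714) = 2793722/1485995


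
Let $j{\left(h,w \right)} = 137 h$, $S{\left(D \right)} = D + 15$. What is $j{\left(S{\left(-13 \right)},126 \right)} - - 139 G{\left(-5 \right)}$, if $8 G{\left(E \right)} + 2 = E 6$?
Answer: $-282$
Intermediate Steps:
$S{\left(D \right)} = 15 + D$
$G{\left(E \right)} = - \frac{1}{4} + \frac{3 E}{4}$ ($G{\left(E \right)} = - \frac{1}{4} + \frac{E 6}{8} = - \frac{1}{4} + \frac{6 E}{8} = - \frac{1}{4} + \frac{3 E}{4}$)
$j{\left(S{\left(-13 \right)},126 \right)} - - 139 G{\left(-5 \right)} = 137 \left(15 - 13\right) - - 139 \left(- \frac{1}{4} + \frac{3}{4} \left(-5\right)\right) = 137 \cdot 2 - - 139 \left(- \frac{1}{4} - \frac{15}{4}\right) = 274 - \left(-139\right) \left(-4\right) = 274 - 556 = -282$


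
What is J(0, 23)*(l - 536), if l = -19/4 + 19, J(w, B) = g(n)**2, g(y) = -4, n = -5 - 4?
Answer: -8348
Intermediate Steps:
n = -9
J(w, B) = 16 (J(w, B) = (-4)**2 = 16)
l = 57/4 (l = (1/4)*(-19) + 19 = -19/4 + 19 = 57/4 ≈ 14.250)
J(0, 23)*(l - 536) = 16*(57/4 - 536) = 16*(-2087/4) = -8348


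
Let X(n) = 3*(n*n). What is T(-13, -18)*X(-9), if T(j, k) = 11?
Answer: 2673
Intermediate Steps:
X(n) = 3*n²
T(-13, -18)*X(-9) = 11*(3*(-9)²) = 11*(3*81) = 11*243 = 2673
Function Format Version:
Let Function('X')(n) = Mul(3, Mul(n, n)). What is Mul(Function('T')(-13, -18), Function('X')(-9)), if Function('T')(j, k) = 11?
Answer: 2673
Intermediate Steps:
Function('X')(n) = Mul(3, Pow(n, 2))
Mul(Function('T')(-13, -18), Function('X')(-9)) = Mul(11, Mul(3, Pow(-9, 2))) = Mul(11, Mul(3, 81)) = Mul(11, 243) = 2673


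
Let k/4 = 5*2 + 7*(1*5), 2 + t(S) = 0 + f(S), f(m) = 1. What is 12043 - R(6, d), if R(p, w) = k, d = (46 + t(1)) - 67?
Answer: 11863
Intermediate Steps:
t(S) = -1 (t(S) = -2 + (0 + 1) = -2 + 1 = -1)
d = -22 (d = (46 - 1) - 67 = 45 - 67 = -22)
k = 180 (k = 4*(5*2 + 7*(1*5)) = 4*(10 + 7*5) = 4*(10 + 35) = 4*45 = 180)
R(p, w) = 180
12043 - R(6, d) = 12043 - 1*180 = 12043 - 180 = 11863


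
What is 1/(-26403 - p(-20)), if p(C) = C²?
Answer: -1/26803 ≈ -3.7309e-5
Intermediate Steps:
1/(-26403 - p(-20)) = 1/(-26403 - 1*(-20)²) = 1/(-26403 - 1*400) = 1/(-26403 - 400) = 1/(-26803) = -1/26803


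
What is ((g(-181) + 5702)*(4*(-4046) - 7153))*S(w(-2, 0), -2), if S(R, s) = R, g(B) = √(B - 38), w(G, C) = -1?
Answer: 133067574 + 23337*I*√219 ≈ 1.3307e+8 + 3.4536e+5*I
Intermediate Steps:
g(B) = √(-38 + B)
((g(-181) + 5702)*(4*(-4046) - 7153))*S(w(-2, 0), -2) = ((√(-38 - 181) + 5702)*(4*(-4046) - 7153))*(-1) = ((√(-219) + 5702)*(-16184 - 7153))*(-1) = ((I*√219 + 5702)*(-23337))*(-1) = ((5702 + I*√219)*(-23337))*(-1) = (-133067574 - 23337*I*√219)*(-1) = 133067574 + 23337*I*√219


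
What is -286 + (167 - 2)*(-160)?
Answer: -26686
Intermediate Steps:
-286 + (167 - 2)*(-160) = -286 + 165*(-160) = -286 - 26400 = -26686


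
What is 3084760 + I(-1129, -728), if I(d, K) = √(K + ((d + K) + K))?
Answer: 3084760 + I*√3313 ≈ 3.0848e+6 + 57.559*I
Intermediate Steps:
I(d, K) = √(d + 3*K) (I(d, K) = √(K + ((K + d) + K)) = √(K + (d + 2*K)) = √(d + 3*K))
3084760 + I(-1129, -728) = 3084760 + √(-1129 + 3*(-728)) = 3084760 + √(-1129 - 2184) = 3084760 + √(-3313) = 3084760 + I*√3313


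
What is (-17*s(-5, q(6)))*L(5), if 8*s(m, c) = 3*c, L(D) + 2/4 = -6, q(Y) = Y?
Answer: 1989/8 ≈ 248.63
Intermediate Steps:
L(D) = -13/2 (L(D) = -1/2 - 6 = -13/2)
s(m, c) = 3*c/8 (s(m, c) = (3*c)/8 = 3*c/8)
(-17*s(-5, q(6)))*L(5) = -51*6/8*(-13/2) = -17*9/4*(-13/2) = -153/4*(-13/2) = 1989/8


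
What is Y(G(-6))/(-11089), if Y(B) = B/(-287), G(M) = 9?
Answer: 9/3182543 ≈ 2.8279e-6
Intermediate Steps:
Y(B) = -B/287 (Y(B) = B*(-1/287) = -B/287)
Y(G(-6))/(-11089) = -1/287*9/(-11089) = -9/287*(-1/11089) = 9/3182543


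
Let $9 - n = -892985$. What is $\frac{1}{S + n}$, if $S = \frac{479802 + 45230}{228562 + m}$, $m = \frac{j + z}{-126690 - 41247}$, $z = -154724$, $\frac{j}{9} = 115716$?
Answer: $\frac{19191564937}{17137996425500870} \approx 1.1198 \cdot 10^{-6}$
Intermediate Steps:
$j = 1041444$ ($j = 9 \cdot 115716 = 1041444$)
$n = 892994$ ($n = 9 - -892985 = 9 + 892985 = 892994$)
$m = - \frac{886720}{167937}$ ($m = \frac{1041444 - 154724}{-126690 - 41247} = \frac{886720}{-167937} = 886720 \left(- \frac{1}{167937}\right) = - \frac{886720}{167937} \approx -5.2801$)
$S = \frac{44086149492}{19191564937}$ ($S = \frac{479802 + 45230}{228562 - \frac{886720}{167937}} = \frac{525032}{\frac{38383129874}{167937}} = 525032 \cdot \frac{167937}{38383129874} = \frac{44086149492}{19191564937} \approx 2.2972$)
$\frac{1}{S + n} = \frac{1}{\frac{44086149492}{19191564937} + 892994} = \frac{1}{\frac{17137996425500870}{19191564937}} = \frac{19191564937}{17137996425500870}$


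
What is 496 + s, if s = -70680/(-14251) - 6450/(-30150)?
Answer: 1435587169/2864451 ≈ 501.17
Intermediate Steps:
s = 14819473/2864451 (s = -70680*(-1/14251) - 6450*(-1/30150) = 70680/14251 + 43/201 = 14819473/2864451 ≈ 5.1736)
496 + s = 496 + 14819473/2864451 = 1435587169/2864451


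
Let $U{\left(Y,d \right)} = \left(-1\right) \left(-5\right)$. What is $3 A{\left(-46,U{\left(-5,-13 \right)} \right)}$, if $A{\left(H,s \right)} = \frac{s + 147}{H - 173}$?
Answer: $- \frac{152}{73} \approx -2.0822$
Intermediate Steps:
$U{\left(Y,d \right)} = 5$
$A{\left(H,s \right)} = \frac{147 + s}{-173 + H}$
$3 A{\left(-46,U{\left(-5,-13 \right)} \right)} = 3 \frac{147 + 5}{-173 - 46} = 3 \frac{1}{-219} \cdot 152 = 3 \left(\left(- \frac{1}{219}\right) 152\right) = 3 \left(- \frac{152}{219}\right) = - \frac{152}{73}$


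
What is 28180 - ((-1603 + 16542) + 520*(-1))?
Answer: 13761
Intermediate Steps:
28180 - ((-1603 + 16542) + 520*(-1)) = 28180 - (14939 - 520) = 28180 - 1*14419 = 28180 - 14419 = 13761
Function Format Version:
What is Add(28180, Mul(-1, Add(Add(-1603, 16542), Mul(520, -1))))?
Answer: 13761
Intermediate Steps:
Add(28180, Mul(-1, Add(Add(-1603, 16542), Mul(520, -1)))) = Add(28180, Mul(-1, Add(14939, -520))) = Add(28180, Mul(-1, 14419)) = Add(28180, -14419) = 13761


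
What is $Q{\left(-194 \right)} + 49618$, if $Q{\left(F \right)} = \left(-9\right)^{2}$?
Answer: $49699$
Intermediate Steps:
$Q{\left(F \right)} = 81$
$Q{\left(-194 \right)} + 49618 = 81 + 49618 = 49699$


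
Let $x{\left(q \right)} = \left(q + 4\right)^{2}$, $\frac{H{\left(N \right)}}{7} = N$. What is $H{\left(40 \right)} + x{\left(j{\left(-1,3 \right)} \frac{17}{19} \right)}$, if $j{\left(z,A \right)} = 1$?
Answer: $\frac{109729}{361} \approx 303.96$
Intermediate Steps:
$H{\left(N \right)} = 7 N$
$x{\left(q \right)} = \left(4 + q\right)^{2}$
$H{\left(40 \right)} + x{\left(j{\left(-1,3 \right)} \frac{17}{19} \right)} = 7 \cdot 40 + \left(4 + 1 \cdot \frac{17}{19}\right)^{2} = 280 + \left(4 + 1 \cdot 17 \cdot \frac{1}{19}\right)^{2} = 280 + \left(4 + 1 \cdot \frac{17}{19}\right)^{2} = 280 + \left(4 + \frac{17}{19}\right)^{2} = 280 + \left(\frac{93}{19}\right)^{2} = 280 + \frac{8649}{361} = \frac{109729}{361}$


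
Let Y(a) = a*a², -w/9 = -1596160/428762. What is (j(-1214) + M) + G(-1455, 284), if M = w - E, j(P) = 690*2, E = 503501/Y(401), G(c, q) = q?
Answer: 23465420272029623/13823544351581 ≈ 1697.5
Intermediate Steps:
w = 7182720/214381 (w = -(-14365440)/428762 = -9*(-798080/214381) = 7182720/214381 ≈ 33.504)
Y(a) = a³
E = 503501/64481201 (E = 503501/(401³) = 503501/64481201 ≈ 0.0078085)
j(P) = 1380
M = 463042470998839/13823544351581 (M = 7182720/214381 - 1*503501/64481201 = 7182720/214381 - 503501/64481201 = 463042470998839/13823544351581 ≈ 33.497)
(j(-1214) + M) + G(-1455, 284) = (1380 + 463042470998839/13823544351581) + 284 = 19539533676180619/13823544351581 + 284 = 23465420272029623/13823544351581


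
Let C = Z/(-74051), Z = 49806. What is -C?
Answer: 49806/74051 ≈ 0.67259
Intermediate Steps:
C = -49806/74051 (C = 49806/(-74051) = 49806*(-1/74051) = -49806/74051 ≈ -0.67259)
-C = -1*(-49806/74051) = 49806/74051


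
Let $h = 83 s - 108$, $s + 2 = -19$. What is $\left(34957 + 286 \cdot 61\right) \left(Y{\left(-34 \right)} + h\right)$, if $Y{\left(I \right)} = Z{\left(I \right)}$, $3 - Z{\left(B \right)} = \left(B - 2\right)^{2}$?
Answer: $-164755032$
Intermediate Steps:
$s = -21$ ($s = -2 - 19 = -21$)
$Z{\left(B \right)} = 3 - \left(-2 + B\right)^{2}$ ($Z{\left(B \right)} = 3 - \left(B - 2\right)^{2} = 3 - \left(-2 + B\right)^{2}$)
$Y{\left(I \right)} = 3 - \left(-2 + I\right)^{2}$
$h = -1851$ ($h = 83 \left(-21\right) - 108 = -1743 - 108 = -1851$)
$\left(34957 + 286 \cdot 61\right) \left(Y{\left(-34 \right)} + h\right) = \left(34957 + 286 \cdot 61\right) \left(\left(3 - \left(-2 - 34\right)^{2}\right) - 1851\right) = \left(34957 + 17446\right) \left(\left(3 - \left(-36\right)^{2}\right) - 1851\right) = 52403 \left(\left(3 - 1296\right) - 1851\right) = 52403 \left(-1293 - 1851\right) = 52403 \left(-3144\right) = -164755032$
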